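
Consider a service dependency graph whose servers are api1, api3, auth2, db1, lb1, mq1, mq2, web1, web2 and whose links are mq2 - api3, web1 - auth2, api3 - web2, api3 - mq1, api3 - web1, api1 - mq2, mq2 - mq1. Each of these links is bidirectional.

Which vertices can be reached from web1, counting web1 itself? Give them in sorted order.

api1, api3, auth2, mq1, mq2, web1, web2

Start at web1.
Its neighbours: api3, auth2.
Then their neighbours: mq1, mq2, web2.
Then next layer: api1.
Nothing further is reachable.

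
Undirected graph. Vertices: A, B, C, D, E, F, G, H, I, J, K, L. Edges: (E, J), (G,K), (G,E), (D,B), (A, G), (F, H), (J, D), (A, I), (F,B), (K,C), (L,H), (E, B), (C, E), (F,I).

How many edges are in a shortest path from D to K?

4

Distance 0: D.
Distance 1: B, J.
Distance 2: E, F.
Distance 3: C, G, H, I.
Distance 4: A, K, L — contains K.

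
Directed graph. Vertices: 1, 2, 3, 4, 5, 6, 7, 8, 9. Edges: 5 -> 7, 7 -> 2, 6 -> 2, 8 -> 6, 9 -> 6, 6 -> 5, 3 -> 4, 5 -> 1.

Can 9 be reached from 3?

Explore from 3.
Distance 1: reach 4.
The search from 3 is exhausted; no directed path reaches 9.

No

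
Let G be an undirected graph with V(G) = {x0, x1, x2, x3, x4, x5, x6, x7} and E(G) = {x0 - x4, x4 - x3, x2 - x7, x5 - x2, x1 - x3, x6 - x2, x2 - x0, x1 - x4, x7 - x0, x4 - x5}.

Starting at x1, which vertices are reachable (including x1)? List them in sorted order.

Start at x1.
Its neighbours: x3, x4.
Then their neighbours: x0, x5.
Then next layer: x2, x7.
Then next layer: x6.
Every vertex is now reached.

x0, x1, x2, x3, x4, x5, x6, x7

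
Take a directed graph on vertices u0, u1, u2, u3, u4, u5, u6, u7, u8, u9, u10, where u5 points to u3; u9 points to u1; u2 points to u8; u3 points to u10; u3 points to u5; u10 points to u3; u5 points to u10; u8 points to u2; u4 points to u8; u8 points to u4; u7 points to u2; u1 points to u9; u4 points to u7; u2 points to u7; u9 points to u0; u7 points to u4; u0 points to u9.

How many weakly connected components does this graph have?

4

From u0: component {u0, u1, u9}.
From u2: component {u2, u4, u7, u8}.
From u3: component {u3, u5, u10}.
From u6: component {u6}.
That's 4 components.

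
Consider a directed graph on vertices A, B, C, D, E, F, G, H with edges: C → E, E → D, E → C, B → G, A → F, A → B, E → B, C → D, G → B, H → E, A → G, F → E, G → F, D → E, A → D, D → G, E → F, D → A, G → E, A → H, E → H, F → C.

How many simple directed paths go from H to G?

H→E→B→G
H→E→C→D→A→B→G
H→E→C→D→A→G
H→E→C→D→G
H→E→D→A→B→G
H→E→D→A→G
H→E→D→G
H→E→F→C→D→A→B→G
H→E→F→C→D→A→G
H→E→F→C→D→G

10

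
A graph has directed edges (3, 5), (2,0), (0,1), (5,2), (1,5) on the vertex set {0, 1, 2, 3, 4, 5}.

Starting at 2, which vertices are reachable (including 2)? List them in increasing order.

0, 1, 2, 5

Start at 2.
Its neighbours: 0.
Then their neighbours: 1.
Then next layer: 5.
Nothing further is reachable.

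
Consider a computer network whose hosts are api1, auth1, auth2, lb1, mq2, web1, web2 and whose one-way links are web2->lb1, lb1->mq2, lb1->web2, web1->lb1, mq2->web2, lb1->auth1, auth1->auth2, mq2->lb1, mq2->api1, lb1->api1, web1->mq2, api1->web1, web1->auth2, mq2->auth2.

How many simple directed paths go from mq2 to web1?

mq2→api1→web1
mq2→lb1→api1→web1
mq2→web2→lb1→api1→web1

3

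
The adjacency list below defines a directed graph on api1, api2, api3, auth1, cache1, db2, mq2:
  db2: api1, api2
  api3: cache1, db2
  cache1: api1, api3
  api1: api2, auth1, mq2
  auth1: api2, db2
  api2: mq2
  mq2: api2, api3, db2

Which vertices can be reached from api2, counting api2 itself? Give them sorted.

api1, api2, api3, auth1, cache1, db2, mq2

Start at api2.
Its neighbours: mq2.
Then their neighbours: api3, db2.
Then next layer: api1, cache1.
Then next layer: auth1.
Every vertex is now reached.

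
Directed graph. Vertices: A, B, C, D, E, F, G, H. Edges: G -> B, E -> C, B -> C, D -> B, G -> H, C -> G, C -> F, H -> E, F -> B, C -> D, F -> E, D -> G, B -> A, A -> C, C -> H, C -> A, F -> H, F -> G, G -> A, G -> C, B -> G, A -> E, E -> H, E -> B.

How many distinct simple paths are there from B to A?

8

B→A
B→C→A
B→C→D→G→A
B→C→F→G→A
B→C→G→A
B→G→A
B→G→C→A
B→G→H→E→C→A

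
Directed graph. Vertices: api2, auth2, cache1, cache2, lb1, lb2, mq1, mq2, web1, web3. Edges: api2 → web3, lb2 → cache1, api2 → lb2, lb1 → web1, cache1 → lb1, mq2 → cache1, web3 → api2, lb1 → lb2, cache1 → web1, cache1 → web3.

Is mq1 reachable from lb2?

Explore from lb2.
Distance 1: reach cache1.
Distance 2: reach lb1, web1, web3.
Distance 3: reach api2.
The search from lb2 is exhausted; no directed path reaches mq1.

No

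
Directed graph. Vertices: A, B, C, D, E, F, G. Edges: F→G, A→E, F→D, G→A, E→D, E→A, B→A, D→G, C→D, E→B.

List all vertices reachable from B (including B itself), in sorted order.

A, B, D, E, G

Start at B.
Its neighbours: A.
Then their neighbours: E.
Then next layer: D.
Then next layer: G.
Nothing further is reachable.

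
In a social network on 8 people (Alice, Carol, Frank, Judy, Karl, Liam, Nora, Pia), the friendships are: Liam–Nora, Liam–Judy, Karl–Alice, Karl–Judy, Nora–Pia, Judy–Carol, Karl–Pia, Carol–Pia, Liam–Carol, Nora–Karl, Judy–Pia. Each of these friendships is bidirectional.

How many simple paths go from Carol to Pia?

12

Carol–Judy–Karl–Nora–Pia
Carol–Judy–Karl–Pia
Carol–Judy–Liam–Nora–Karl–Pia
Carol–Judy–Liam–Nora–Pia
Carol–Judy–Pia
Carol–Liam–Judy–Karl–Nora–Pia
Carol–Liam–Judy–Karl–Pia
Carol–Liam–Judy–Pia
Carol–Liam–Nora–Karl–Judy–Pia
Carol–Liam–Nora–Karl–Pia
Carol–Liam–Nora–Pia
Carol–Pia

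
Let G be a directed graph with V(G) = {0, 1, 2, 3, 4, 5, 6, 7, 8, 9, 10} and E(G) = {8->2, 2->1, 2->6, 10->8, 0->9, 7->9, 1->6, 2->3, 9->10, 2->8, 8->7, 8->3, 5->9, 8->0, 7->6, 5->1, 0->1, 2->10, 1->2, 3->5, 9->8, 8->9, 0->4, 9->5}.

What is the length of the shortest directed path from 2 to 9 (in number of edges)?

2

Distance 0: 2.
Distance 1: 1, 3, 6, 8, 10.
Distance 2: 0, 5, 7, 9 — contains 9.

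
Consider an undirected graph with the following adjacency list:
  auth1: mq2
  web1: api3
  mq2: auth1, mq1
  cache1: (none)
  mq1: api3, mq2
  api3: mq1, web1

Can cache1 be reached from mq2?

No

Explore from mq2.
Distance 1: reach auth1, mq1.
Distance 2: reach api3.
Distance 3: reach web1.
The search is exhausted without reaching cache1; it lies in a different component.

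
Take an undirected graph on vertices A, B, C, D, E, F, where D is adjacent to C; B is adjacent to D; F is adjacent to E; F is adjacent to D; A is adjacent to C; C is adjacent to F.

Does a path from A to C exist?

Yes

Explore from A.
Distance 1: reach C.
Found C.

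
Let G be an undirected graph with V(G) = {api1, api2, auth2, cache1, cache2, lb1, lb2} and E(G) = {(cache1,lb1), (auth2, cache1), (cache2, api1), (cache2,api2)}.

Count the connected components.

3

From api1: component {api1, api2, cache2}.
From auth2: component {auth2, cache1, lb1}.
From lb2: component {lb2}.
That's 3 components.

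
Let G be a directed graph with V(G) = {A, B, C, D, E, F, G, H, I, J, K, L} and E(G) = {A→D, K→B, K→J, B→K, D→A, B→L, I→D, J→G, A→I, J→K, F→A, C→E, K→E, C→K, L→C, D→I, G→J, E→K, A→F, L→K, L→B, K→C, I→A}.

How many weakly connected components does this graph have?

3

From A: component {A, D, F, I}.
From B: component {B, C, E, G, J, K, L}.
From H: component {H}.
That's 3 components.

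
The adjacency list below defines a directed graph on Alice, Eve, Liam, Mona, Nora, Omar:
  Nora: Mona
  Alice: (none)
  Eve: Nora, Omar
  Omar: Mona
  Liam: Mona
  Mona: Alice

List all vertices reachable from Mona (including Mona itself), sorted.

Start at Mona.
Its neighbours: Alice.
Nothing further is reachable.

Alice, Mona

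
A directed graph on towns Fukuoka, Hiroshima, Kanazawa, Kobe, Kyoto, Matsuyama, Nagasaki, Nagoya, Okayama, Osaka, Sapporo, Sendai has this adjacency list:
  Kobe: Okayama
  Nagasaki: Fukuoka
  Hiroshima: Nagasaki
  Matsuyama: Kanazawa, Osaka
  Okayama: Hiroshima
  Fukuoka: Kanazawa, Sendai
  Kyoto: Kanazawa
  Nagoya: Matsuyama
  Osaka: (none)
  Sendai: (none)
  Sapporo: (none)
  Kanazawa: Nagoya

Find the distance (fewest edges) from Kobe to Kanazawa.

5

Distance 0: Kobe.
Distance 1: Okayama.
Distance 2: Hiroshima.
Distance 3: Nagasaki.
Distance 4: Fukuoka.
Distance 5: Kanazawa, Sendai — contains Kanazawa.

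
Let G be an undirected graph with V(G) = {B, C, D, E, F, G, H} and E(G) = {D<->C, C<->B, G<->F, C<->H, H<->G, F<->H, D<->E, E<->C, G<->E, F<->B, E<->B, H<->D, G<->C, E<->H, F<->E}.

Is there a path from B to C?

Explore from B.
Distance 1: reach C, E, F.
Found C.

Yes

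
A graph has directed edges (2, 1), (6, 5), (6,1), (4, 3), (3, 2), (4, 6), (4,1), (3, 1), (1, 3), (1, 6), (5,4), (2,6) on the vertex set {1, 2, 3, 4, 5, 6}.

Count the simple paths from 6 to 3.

6→1→3
6→5→4→1→3
6→5→4→3

3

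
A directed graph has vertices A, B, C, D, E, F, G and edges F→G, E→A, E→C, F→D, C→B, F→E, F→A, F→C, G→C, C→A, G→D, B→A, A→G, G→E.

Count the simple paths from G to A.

5

G→C→A
G→C→B→A
G→E→A
G→E→C→A
G→E→C→B→A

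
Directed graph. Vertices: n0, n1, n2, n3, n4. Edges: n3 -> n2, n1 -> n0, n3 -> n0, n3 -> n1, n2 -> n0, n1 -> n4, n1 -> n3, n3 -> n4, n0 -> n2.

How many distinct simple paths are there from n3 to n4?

n3→n1→n4
n3→n4

2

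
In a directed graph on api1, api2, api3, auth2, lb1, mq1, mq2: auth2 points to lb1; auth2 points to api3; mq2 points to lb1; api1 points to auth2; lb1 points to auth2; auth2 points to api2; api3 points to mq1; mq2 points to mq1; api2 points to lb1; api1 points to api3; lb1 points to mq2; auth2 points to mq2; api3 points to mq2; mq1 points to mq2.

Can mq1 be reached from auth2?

Yes

Explore from auth2.
Distance 1: reach api2, api3, lb1, mq2.
Distance 2: reach mq1.
Found mq1.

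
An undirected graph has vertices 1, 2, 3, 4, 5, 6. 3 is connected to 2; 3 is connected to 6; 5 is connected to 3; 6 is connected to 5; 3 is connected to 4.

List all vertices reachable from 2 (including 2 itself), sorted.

Start at 2.
Its neighbours: 3.
Then their neighbours: 4, 5, 6.
Nothing further is reachable.

2, 3, 4, 5, 6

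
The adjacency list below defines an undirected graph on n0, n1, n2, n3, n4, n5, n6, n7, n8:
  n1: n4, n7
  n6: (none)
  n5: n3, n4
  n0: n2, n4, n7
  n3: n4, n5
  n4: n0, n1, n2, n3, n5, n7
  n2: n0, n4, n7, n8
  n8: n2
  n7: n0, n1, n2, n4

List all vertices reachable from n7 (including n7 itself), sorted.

n0, n1, n2, n3, n4, n5, n7, n8

Start at n7.
Its neighbours: n0, n1, n2, n4.
Then their neighbours: n3, n5, n8.
Nothing further is reachable.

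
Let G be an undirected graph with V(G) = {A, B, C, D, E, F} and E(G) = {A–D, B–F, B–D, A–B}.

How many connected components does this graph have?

3

From A: component {A, B, D, F}.
From C: component {C}.
From E: component {E}.
That's 3 components.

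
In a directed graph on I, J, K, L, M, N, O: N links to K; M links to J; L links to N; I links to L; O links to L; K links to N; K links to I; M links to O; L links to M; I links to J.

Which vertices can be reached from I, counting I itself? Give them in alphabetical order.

I, J, K, L, M, N, O

Start at I.
Its neighbours: J, L.
Then their neighbours: M, N.
Then next layer: K, O.
Every vertex is now reached.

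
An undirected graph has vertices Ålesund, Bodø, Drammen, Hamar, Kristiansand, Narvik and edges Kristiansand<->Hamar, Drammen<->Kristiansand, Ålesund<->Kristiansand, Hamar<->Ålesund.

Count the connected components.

3

From Ålesund: component {Ålesund, Drammen, Hamar, Kristiansand}.
From Bodø: component {Bodø}.
From Narvik: component {Narvik}.
That's 3 components.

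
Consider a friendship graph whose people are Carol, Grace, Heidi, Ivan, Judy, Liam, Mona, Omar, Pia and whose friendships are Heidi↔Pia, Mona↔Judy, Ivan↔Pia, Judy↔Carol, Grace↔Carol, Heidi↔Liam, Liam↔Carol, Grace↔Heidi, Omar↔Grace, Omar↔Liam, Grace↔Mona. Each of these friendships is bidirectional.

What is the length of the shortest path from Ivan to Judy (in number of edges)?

5

Distance 0: Ivan.
Distance 1: Pia.
Distance 2: Heidi.
Distance 3: Grace, Liam.
Distance 4: Carol, Mona, Omar.
Distance 5: Judy — contains Judy.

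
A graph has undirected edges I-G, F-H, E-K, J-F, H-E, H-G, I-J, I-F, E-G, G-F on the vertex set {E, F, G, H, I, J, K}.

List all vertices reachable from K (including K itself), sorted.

E, F, G, H, I, J, K

Start at K.
Its neighbours: E.
Then their neighbours: G, H.
Then next layer: F, I.
Then next layer: J.
Every vertex is now reached.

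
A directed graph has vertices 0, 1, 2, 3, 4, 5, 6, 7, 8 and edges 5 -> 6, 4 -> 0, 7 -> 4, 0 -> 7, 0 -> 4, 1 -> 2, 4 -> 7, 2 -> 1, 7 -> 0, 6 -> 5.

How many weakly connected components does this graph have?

5

From 0: component {0, 4, 7}.
From 1: component {1, 2}.
From 3: component {3}.
From 5: component {5, 6}.
From 8: component {8}.
That's 5 components.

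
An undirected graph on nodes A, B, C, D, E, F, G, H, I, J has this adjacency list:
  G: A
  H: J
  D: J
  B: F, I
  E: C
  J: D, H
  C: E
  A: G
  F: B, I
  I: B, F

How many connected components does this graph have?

4

From A: component {A, G}.
From B: component {B, F, I}.
From C: component {C, E}.
From D: component {D, H, J}.
That's 4 components.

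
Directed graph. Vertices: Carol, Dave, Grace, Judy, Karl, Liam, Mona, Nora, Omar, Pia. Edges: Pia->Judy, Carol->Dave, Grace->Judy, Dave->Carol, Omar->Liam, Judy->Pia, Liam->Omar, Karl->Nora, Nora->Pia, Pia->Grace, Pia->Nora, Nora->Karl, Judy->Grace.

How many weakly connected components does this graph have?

4

From Carol: component {Carol, Dave}.
From Grace: component {Grace, Judy, Karl, Nora, Pia}.
From Liam: component {Liam, Omar}.
From Mona: component {Mona}.
That's 4 components.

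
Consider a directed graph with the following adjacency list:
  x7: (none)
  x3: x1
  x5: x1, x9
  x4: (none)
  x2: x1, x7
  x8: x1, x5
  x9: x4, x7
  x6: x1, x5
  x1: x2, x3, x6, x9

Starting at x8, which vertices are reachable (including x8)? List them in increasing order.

Start at x8.
Its neighbours: x1, x5.
Then their neighbours: x2, x3, x6, x9.
Then next layer: x4, x7.
Every vertex is now reached.

x1, x2, x3, x4, x5, x6, x7, x8, x9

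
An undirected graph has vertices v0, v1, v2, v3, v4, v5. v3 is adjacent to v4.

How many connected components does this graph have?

From v0: component {v0}.
From v1: component {v1}.
From v2: component {v2}.
From v3: component {v3, v4}.
From v5: component {v5}.
That's 5 components.

5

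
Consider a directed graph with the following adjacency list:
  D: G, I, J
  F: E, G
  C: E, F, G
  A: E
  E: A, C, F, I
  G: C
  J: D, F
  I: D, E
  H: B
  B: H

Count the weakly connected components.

From A: component {A, C, D, E, F, G, I, J}.
From B: component {B, H}.
That's 2 components.

2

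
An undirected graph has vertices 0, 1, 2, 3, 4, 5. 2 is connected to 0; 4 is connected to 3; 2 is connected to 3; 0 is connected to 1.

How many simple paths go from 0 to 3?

1

0–2–3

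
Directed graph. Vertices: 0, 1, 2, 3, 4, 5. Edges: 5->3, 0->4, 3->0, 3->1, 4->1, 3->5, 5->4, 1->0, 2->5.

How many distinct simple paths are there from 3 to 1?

3→0→4→1
3→1
3→5→4→1

3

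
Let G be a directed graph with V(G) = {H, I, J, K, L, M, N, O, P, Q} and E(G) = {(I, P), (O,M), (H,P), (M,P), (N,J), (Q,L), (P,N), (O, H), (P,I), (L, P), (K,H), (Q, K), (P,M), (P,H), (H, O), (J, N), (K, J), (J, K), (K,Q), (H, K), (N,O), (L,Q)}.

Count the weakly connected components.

1

From H: component {H, I, J, K, L, M, N, O, P, Q}.
That's 1 component.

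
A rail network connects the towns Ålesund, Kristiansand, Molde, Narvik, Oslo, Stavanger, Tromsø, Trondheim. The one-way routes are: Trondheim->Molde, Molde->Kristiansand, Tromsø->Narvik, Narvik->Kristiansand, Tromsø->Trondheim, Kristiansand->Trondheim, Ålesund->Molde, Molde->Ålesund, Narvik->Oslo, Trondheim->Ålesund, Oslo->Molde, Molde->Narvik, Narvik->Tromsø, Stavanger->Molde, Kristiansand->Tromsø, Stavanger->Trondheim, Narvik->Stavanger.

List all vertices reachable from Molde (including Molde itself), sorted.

Ålesund, Kristiansand, Molde, Narvik, Oslo, Stavanger, Tromsø, Trondheim

Start at Molde.
Its neighbours: Ålesund, Kristiansand, Narvik.
Then their neighbours: Oslo, Stavanger, Tromsø, Trondheim.
Every vertex is now reached.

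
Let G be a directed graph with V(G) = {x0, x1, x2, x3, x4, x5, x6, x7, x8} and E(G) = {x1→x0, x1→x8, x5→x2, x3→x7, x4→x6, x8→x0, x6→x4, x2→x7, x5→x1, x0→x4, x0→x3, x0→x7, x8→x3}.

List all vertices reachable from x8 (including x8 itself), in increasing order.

Start at x8.
Its neighbours: x0, x3.
Then their neighbours: x4, x7.
Then next layer: x6.
Nothing further is reachable.

x0, x3, x4, x6, x7, x8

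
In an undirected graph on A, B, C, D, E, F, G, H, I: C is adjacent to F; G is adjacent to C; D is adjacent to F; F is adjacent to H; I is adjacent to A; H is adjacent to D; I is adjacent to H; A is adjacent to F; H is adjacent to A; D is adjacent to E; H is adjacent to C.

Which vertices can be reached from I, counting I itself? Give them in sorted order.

Start at I.
Its neighbours: A, H.
Then their neighbours: C, D, F.
Then next layer: E, G.
Nothing further is reachable.

A, C, D, E, F, G, H, I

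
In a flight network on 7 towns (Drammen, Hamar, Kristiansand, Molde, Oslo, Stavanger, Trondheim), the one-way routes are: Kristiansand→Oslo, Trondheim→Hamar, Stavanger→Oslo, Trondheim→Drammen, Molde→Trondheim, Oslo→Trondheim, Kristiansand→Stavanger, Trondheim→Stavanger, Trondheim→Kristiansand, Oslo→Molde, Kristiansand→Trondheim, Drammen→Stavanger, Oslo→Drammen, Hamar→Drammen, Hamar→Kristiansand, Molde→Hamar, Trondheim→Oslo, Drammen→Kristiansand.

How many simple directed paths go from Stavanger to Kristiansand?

11

Stavanger→Oslo→Drammen→Kristiansand
Stavanger→Oslo→Molde→Hamar→Drammen→Kristiansand
Stavanger→Oslo→Molde→Hamar→Kristiansand
Stavanger→Oslo→Molde→Trondheim→Drammen→Kristiansand
Stavanger→Oslo→Molde→Trondheim→Hamar→Drammen→Kristiansand
Stavanger→Oslo→Molde→Trondheim→Hamar→Kristiansand
Stavanger→Oslo→Molde→Trondheim→Kristiansand
Stavanger→Oslo→Trondheim→Drammen→Kristiansand
Stavanger→Oslo→Trondheim→Hamar→Drammen→Kristiansand
Stavanger→Oslo→Trondheim→Hamar→Kristiansand
Stavanger→Oslo→Trondheim→Kristiansand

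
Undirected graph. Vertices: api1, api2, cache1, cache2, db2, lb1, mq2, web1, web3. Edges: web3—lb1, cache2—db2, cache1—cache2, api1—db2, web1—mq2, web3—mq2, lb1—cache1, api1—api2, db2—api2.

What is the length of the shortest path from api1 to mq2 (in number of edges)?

6

Distance 0: api1.
Distance 1: api2, db2.
Distance 2: cache2.
Distance 3: cache1.
Distance 4: lb1.
Distance 5: web3.
Distance 6: mq2 — contains mq2.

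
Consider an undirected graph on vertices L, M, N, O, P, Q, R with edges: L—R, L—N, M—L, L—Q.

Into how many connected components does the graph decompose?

3

From L: component {L, M, N, Q, R}.
From O: component {O}.
From P: component {P}.
That's 3 components.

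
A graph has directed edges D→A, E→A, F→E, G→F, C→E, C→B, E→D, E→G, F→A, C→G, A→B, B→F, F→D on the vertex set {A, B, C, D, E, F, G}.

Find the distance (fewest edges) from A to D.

3

Distance 0: A.
Distance 1: B.
Distance 2: F.
Distance 3: D, E — contains D.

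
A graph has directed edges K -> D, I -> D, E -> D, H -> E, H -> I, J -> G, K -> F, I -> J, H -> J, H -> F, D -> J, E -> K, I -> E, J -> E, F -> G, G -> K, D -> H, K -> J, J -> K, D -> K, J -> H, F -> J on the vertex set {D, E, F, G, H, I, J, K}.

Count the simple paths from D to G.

24

D→H→E→K→F→G
D→H→E→K→F→J→G
D→H→E→K→J→G
D→H→F→G
D→H→F→J→G
D→H→I→E→K→F→G
D→H→I→E→K→F→J→G
D→H→I→E→K→J→G
... and 16 more.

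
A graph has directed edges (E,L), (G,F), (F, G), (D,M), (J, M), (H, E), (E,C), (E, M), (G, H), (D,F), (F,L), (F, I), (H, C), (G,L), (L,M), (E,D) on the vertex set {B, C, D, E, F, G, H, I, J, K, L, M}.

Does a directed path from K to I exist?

K has no outgoing edges, so nothing is reachable from it.

No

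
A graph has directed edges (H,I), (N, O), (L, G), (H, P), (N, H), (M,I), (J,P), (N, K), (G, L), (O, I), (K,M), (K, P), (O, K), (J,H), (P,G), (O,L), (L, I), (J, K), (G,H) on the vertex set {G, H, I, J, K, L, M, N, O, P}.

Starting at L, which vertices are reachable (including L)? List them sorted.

G, H, I, L, P

Start at L.
Its neighbours: G, I.
Then their neighbours: H.
Then next layer: P.
Nothing further is reachable.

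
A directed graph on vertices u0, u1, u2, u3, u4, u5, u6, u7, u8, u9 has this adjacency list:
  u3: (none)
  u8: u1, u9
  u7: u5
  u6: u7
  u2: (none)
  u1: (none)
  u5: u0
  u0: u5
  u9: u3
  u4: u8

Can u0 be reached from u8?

No

Explore from u8.
Distance 1: reach u1, u9.
Distance 2: reach u3.
The search from u8 is exhausted; no directed path reaches u0.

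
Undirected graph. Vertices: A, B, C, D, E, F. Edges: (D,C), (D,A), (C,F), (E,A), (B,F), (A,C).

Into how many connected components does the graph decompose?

From A: component {A, B, C, D, E, F}.
That's 1 component.

1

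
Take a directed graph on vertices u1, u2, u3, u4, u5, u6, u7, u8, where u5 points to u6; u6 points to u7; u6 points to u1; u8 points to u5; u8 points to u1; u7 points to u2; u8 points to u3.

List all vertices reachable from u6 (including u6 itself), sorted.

u1, u2, u6, u7

Start at u6.
Its neighbours: u1, u7.
Then their neighbours: u2.
Nothing further is reachable.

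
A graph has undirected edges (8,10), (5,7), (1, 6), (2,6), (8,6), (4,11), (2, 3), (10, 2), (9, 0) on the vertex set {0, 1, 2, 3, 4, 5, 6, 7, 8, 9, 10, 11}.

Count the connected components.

From 0: component {0, 9}.
From 1: component {1, 2, 3, 6, 8, 10}.
From 4: component {4, 11}.
From 5: component {5, 7}.
That's 4 components.

4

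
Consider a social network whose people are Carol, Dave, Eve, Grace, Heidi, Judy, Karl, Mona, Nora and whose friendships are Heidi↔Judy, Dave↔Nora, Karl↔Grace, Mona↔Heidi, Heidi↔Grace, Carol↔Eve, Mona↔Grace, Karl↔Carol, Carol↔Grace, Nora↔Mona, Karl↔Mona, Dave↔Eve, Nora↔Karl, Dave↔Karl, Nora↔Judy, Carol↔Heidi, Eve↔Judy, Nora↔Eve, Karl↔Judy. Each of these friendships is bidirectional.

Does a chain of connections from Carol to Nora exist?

Explore from Carol.
Distance 1: reach Eve, Grace, Heidi, Karl.
Distance 2: reach Dave, Judy, Mona, Nora.
Found Nora.

Yes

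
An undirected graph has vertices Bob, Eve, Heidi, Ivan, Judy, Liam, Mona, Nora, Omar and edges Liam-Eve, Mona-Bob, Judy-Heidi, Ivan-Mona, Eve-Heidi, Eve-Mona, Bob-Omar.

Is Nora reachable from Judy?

Explore from Judy.
Distance 1: reach Heidi.
Distance 2: reach Eve.
Distance 3: reach Liam, Mona.
Distance 4: reach Bob, Ivan.
Distance 5: reach Omar.
The search is exhausted without reaching Nora; it lies in a different component.

No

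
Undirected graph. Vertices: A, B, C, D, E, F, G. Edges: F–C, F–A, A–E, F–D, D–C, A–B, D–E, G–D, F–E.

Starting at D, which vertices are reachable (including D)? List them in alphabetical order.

A, B, C, D, E, F, G

Start at D.
Its neighbours: C, E, F, G.
Then their neighbours: A.
Then next layer: B.
Every vertex is now reached.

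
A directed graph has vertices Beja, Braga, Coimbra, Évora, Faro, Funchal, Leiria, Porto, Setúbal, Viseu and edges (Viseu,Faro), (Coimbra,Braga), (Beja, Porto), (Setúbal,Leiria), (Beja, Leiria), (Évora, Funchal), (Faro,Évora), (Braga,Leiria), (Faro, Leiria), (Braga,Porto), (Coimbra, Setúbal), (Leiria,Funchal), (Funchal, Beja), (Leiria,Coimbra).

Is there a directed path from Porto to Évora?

Porto has no outgoing edges, so nothing is reachable from it.

No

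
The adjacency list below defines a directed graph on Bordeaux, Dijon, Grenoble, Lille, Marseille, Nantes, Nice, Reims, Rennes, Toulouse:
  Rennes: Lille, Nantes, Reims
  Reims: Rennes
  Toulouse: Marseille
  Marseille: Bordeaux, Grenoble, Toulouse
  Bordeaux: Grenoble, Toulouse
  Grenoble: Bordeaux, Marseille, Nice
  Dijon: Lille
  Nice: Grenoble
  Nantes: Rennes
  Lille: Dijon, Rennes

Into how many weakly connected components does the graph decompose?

2

From Bordeaux: component {Bordeaux, Grenoble, Marseille, Nice, Toulouse}.
From Dijon: component {Dijon, Lille, Nantes, Reims, Rennes}.
That's 2 components.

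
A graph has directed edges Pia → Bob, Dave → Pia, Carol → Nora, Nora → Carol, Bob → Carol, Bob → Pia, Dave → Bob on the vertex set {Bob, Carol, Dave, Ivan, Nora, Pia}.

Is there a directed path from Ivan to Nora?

No

Ivan has no outgoing edges, so nothing is reachable from it.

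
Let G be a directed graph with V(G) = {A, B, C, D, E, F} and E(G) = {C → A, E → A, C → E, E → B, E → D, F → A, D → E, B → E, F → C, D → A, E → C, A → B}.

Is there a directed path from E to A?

Yes

Explore from E.
Distance 1: reach A, B, C, D.
Found A.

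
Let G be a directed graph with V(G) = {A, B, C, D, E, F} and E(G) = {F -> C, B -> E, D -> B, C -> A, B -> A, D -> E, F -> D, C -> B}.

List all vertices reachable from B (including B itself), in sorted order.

Start at B.
Its neighbours: A, E.
Nothing further is reachable.

A, B, E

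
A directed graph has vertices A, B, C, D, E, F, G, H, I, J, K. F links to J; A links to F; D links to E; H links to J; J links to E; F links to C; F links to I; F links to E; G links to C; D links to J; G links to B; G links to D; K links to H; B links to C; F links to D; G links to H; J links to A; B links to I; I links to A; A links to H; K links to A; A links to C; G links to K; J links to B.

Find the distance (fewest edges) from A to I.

2

Distance 0: A.
Distance 1: C, F, H.
Distance 2: D, E, I, J — contains I.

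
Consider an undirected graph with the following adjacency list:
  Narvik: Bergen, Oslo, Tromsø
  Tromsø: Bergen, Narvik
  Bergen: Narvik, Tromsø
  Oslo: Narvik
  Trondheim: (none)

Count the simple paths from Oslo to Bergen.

2

Oslo–Narvik–Bergen
Oslo–Narvik–Tromsø–Bergen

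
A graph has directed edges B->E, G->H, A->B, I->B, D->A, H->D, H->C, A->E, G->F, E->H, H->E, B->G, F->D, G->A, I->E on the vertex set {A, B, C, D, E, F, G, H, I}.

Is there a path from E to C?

Yes

Explore from E.
Distance 1: reach H.
Distance 2: reach C, D.
Found C.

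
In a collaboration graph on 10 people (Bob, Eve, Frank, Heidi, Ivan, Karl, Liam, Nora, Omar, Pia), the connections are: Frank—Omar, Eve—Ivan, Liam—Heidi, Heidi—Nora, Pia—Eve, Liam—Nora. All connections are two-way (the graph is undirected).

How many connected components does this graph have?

From Bob: component {Bob}.
From Eve: component {Eve, Ivan, Pia}.
From Frank: component {Frank, Omar}.
From Heidi: component {Heidi, Liam, Nora}.
From Karl: component {Karl}.
That's 5 components.

5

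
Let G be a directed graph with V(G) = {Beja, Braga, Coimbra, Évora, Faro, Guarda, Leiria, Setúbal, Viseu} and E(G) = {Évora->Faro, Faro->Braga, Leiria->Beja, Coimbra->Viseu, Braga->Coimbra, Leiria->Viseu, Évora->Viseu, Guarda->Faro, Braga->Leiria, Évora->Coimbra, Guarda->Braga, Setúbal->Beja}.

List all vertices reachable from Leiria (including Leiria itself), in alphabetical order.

Beja, Leiria, Viseu

Start at Leiria.
Its neighbours: Beja, Viseu.
Nothing further is reachable.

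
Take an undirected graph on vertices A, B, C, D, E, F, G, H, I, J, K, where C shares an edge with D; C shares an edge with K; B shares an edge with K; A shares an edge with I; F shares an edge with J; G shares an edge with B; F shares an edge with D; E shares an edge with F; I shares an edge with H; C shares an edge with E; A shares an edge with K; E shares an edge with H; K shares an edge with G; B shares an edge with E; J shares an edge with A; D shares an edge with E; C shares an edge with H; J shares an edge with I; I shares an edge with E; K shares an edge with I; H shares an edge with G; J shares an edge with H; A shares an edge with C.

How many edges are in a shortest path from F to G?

Distance 0: F.
Distance 1: D, E, J.
Distance 2: A, B, C, H, I.
Distance 3: G, K — contains G.

3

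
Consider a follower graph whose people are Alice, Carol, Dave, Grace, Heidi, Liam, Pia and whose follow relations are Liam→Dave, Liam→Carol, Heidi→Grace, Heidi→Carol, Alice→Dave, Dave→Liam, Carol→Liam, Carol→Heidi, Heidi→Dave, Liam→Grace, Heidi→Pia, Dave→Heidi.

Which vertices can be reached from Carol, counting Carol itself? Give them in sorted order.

Start at Carol.
Its neighbours: Heidi, Liam.
Then their neighbours: Dave, Grace, Pia.
Nothing further is reachable.

Carol, Dave, Grace, Heidi, Liam, Pia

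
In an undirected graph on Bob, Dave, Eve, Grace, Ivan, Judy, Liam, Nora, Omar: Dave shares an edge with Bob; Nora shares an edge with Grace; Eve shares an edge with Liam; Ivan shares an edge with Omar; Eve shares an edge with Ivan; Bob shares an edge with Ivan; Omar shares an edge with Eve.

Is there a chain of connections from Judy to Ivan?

No

Judy has no edges, so nothing is reachable from it.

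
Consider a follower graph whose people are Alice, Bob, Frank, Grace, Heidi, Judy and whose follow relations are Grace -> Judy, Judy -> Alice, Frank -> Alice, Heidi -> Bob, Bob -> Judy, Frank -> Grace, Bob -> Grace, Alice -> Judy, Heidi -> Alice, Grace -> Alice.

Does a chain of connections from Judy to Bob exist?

No

Explore from Judy.
Distance 1: reach Alice.
The search from Judy is exhausted; no directed path reaches Bob.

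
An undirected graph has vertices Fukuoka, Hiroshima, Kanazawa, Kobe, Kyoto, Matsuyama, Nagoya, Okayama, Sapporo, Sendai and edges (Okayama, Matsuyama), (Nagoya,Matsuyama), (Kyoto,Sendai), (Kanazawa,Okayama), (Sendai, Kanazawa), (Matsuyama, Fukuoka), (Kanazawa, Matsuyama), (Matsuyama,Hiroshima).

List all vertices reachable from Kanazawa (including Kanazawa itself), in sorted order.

Start at Kanazawa.
Its neighbours: Matsuyama, Okayama, Sendai.
Then their neighbours: Fukuoka, Hiroshima, Kyoto, Nagoya.
Nothing further is reachable.

Fukuoka, Hiroshima, Kanazawa, Kyoto, Matsuyama, Nagoya, Okayama, Sendai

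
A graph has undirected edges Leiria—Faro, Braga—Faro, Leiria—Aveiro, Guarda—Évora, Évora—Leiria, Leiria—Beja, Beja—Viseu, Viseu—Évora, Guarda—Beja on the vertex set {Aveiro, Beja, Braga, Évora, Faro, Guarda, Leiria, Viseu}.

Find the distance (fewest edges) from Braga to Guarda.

Distance 0: Braga.
Distance 1: Faro.
Distance 2: Leiria.
Distance 3: Aveiro, Beja, Évora.
Distance 4: Guarda, Viseu — contains Guarda.

4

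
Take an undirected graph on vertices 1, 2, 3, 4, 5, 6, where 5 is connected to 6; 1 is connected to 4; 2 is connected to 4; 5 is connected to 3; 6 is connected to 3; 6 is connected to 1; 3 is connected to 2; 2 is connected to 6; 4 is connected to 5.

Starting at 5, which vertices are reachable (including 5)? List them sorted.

Start at 5.
Its neighbours: 3, 4, 6.
Then their neighbours: 1, 2.
Every vertex is now reached.

1, 2, 3, 4, 5, 6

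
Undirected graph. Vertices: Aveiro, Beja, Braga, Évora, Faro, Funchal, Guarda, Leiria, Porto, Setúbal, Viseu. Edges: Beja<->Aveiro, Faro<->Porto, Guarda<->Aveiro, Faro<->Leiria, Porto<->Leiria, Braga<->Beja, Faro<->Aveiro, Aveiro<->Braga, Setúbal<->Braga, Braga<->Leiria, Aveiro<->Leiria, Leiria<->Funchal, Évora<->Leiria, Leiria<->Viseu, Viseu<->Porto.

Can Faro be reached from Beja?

Yes

Explore from Beja.
Distance 1: reach Aveiro, Braga.
Distance 2: reach Faro, Guarda, Leiria, Setúbal.
Found Faro.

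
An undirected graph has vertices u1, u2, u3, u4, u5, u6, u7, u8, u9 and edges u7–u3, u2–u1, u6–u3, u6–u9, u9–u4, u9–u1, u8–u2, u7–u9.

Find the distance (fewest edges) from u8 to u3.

5

Distance 0: u8.
Distance 1: u2.
Distance 2: u1.
Distance 3: u9.
Distance 4: u4, u6, u7.
Distance 5: u3 — contains u3.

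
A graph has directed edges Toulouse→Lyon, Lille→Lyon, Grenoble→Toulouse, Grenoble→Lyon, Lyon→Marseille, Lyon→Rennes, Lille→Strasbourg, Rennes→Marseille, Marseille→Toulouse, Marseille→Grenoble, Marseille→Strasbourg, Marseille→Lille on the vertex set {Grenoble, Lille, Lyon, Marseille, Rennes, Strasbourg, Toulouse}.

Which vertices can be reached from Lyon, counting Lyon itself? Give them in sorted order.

Start at Lyon.
Its neighbours: Marseille, Rennes.
Then their neighbours: Grenoble, Lille, Strasbourg, Toulouse.
Every vertex is now reached.

Grenoble, Lille, Lyon, Marseille, Rennes, Strasbourg, Toulouse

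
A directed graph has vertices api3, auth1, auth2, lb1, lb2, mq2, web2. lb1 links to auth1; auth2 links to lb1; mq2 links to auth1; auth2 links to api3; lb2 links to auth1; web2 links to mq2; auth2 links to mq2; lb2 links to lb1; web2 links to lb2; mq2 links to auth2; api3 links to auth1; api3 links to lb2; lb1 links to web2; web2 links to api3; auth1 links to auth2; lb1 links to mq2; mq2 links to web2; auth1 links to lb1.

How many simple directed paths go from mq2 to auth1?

13

mq2→auth1
mq2→auth2→api3→auth1
mq2→auth2→api3→lb2→auth1
mq2→auth2→api3→lb2→lb1→auth1
mq2→auth2→lb1→auth1
mq2→auth2→lb1→web2→api3→auth1
mq2→auth2→lb1→web2→api3→lb2→auth1
mq2→auth2→lb1→web2→lb2→auth1
mq2→web2→api3→auth1
mq2→web2→api3→lb2→auth1
mq2→web2→api3→lb2→lb1→auth1
mq2→web2→lb2→auth1
mq2→web2→lb2→lb1→auth1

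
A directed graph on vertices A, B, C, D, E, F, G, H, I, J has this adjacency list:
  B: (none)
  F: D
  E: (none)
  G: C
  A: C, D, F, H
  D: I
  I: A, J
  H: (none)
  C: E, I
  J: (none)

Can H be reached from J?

No

J has no outgoing edges, so nothing is reachable from it.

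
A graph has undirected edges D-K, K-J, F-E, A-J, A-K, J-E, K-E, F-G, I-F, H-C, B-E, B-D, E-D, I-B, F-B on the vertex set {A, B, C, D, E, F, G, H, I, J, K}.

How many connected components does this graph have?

From A: component {A, B, D, E, F, G, I, J, K}.
From C: component {C, H}.
That's 2 components.

2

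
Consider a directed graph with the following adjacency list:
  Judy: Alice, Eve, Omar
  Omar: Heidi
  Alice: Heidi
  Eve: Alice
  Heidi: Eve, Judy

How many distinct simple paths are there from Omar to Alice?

Omar→Heidi→Eve→Alice
Omar→Heidi→Judy→Alice
Omar→Heidi→Judy→Eve→Alice

3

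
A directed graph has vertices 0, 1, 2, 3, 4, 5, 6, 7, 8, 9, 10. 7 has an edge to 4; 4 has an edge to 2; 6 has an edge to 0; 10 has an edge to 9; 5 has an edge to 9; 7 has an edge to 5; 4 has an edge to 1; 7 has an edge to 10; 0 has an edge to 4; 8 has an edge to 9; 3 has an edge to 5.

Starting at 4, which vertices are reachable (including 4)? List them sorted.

Start at 4.
Its neighbours: 1, 2.
Nothing further is reachable.

1, 2, 4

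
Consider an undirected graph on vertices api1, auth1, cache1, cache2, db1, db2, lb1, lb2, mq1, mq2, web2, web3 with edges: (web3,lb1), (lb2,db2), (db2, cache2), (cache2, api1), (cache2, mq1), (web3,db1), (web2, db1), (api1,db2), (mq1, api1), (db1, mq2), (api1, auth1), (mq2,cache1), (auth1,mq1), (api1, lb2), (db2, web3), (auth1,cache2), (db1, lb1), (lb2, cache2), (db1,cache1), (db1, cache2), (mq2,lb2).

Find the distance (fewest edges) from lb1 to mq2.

Distance 0: lb1.
Distance 1: db1, web3.
Distance 2: cache1, cache2, db2, mq2, web2 — contains mq2.

2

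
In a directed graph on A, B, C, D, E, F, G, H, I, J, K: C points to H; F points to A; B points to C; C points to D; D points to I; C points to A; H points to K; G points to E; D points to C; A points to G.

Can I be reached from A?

No

Explore from A.
Distance 1: reach G.
Distance 2: reach E.
The search from A is exhausted; no directed path reaches I.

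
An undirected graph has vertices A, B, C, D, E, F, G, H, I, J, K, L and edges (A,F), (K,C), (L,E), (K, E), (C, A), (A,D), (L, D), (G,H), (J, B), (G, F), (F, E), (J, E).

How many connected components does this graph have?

From A: component {A, B, C, D, E, F, G, H, J, K, L}.
From I: component {I}.
That's 2 components.

2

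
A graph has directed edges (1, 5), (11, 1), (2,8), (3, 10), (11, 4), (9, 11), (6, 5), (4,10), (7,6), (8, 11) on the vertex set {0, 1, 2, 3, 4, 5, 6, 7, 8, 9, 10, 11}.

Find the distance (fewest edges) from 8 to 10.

Distance 0: 8.
Distance 1: 11.
Distance 2: 1, 4.
Distance 3: 5, 10 — contains 10.

3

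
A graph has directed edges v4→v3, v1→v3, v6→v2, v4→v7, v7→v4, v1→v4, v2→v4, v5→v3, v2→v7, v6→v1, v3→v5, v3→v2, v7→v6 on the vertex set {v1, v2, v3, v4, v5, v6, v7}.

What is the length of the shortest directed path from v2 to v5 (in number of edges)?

3

Distance 0: v2.
Distance 1: v4, v7.
Distance 2: v3, v6.
Distance 3: v1, v5 — contains v5.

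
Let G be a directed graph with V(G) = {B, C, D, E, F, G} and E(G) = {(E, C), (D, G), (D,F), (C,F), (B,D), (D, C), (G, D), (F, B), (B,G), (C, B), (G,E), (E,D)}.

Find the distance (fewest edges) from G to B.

Distance 0: G.
Distance 1: D, E.
Distance 2: C, F.
Distance 3: B — contains B.

3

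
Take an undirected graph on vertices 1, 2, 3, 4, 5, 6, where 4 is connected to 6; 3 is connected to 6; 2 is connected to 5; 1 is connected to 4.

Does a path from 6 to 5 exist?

No

Explore from 6.
Distance 1: reach 3, 4.
Distance 2: reach 1.
The search is exhausted without reaching 5; it lies in a different component.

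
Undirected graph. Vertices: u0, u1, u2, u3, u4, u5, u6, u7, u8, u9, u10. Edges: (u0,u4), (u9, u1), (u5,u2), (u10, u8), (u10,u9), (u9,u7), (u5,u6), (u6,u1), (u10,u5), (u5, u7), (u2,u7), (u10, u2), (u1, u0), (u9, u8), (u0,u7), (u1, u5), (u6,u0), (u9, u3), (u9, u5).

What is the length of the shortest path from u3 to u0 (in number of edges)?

3

Distance 0: u3.
Distance 1: u9.
Distance 2: u1, u5, u7, u8, u10.
Distance 3: u0, u2, u6 — contains u0.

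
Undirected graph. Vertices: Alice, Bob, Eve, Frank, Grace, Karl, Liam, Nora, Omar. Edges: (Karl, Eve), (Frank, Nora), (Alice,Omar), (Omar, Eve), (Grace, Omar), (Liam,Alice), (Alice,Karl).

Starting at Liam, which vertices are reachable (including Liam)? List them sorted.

Alice, Eve, Grace, Karl, Liam, Omar

Start at Liam.
Its neighbours: Alice.
Then their neighbours: Karl, Omar.
Then next layer: Eve, Grace.
Nothing further is reachable.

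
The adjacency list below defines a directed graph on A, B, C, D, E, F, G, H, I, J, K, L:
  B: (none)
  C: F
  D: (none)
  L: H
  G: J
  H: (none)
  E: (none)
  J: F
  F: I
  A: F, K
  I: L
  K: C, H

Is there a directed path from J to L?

Explore from J.
Distance 1: reach F.
Distance 2: reach I.
Distance 3: reach L.
Found L.

Yes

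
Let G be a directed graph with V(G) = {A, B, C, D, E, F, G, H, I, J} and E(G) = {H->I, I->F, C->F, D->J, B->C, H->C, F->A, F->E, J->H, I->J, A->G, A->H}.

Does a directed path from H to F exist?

Explore from H.
Distance 1: reach C, I.
Distance 2: reach F, J.
Found F.

Yes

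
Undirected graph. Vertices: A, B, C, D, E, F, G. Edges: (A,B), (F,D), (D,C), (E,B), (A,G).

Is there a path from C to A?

Explore from C.
Distance 1: reach D.
Distance 2: reach F.
The search is exhausted without reaching A; it lies in a different component.

No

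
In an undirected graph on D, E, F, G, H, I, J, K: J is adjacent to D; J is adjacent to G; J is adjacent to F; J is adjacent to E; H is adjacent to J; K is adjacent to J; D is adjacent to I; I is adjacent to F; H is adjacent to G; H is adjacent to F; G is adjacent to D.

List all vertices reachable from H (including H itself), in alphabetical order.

D, E, F, G, H, I, J, K

Start at H.
Its neighbours: F, G, J.
Then their neighbours: D, E, I, K.
Every vertex is now reached.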